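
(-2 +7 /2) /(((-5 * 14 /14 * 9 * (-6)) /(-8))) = -0.04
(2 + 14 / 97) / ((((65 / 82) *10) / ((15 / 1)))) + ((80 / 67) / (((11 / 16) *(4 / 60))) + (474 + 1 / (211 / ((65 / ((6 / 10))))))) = 114177291643 / 226262685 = 504.62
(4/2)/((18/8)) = 8/9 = 0.89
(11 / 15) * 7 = 77 / 15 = 5.13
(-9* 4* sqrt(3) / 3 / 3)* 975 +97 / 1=97 -3900* sqrt(3)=-6658.00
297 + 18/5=1503/5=300.60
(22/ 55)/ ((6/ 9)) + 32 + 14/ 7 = 173/ 5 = 34.60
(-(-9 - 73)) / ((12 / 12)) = 82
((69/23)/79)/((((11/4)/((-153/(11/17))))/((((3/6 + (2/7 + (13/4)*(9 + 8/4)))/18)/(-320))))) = 80631/3893120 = 0.02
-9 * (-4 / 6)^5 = 32 / 27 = 1.19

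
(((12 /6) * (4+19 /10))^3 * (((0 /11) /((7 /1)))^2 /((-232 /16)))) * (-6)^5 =0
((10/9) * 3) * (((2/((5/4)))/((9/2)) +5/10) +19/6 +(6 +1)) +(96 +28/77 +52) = 54976/297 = 185.10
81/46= 1.76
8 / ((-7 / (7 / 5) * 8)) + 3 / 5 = 2 / 5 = 0.40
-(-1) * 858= 858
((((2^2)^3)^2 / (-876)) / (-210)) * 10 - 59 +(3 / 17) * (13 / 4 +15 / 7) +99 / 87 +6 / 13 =-6629066099 / 117899964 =-56.23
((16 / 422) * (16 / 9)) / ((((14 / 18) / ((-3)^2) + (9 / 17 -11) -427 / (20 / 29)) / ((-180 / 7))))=70502400 / 25607296967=0.00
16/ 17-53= -52.06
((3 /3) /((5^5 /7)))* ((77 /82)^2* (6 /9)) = 0.00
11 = 11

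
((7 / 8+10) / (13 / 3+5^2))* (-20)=-7.41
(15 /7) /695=3 /973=0.00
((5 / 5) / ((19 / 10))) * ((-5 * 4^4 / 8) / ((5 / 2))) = -640 / 19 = -33.68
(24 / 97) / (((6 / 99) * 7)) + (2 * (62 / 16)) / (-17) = 5879 / 46172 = 0.13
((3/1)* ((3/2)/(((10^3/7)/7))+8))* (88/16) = 532851/4000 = 133.21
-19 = -19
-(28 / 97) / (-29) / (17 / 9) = 252 / 47821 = 0.01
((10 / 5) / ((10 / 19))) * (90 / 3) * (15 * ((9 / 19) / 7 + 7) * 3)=253800 / 7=36257.14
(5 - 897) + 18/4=-1775/2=-887.50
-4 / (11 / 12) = -48 / 11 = -4.36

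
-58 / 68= -29 / 34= -0.85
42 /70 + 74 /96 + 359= 86489 /240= 360.37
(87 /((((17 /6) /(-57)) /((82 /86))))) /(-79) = 1219914 /57749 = 21.12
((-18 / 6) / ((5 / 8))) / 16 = -3 / 10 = -0.30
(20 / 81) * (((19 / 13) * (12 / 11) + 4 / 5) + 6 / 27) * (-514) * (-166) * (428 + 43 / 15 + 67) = 42916669614464 / 1563705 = 27445502.58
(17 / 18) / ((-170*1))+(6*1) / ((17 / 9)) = 9703 / 3060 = 3.17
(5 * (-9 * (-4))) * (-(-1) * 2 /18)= 20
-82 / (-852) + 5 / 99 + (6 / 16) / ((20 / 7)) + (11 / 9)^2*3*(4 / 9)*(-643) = -38880609997 / 30365280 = -1280.43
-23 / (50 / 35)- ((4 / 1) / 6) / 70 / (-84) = -142001 / 8820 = -16.10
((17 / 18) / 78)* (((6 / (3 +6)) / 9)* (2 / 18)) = 17 / 170586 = 0.00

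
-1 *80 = -80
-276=-276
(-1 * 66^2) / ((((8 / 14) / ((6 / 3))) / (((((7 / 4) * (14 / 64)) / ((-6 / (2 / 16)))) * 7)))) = 871563 / 1024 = 851.14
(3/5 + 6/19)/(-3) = -29/95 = -0.31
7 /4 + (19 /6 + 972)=11723 /12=976.92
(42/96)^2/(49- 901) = -49/218112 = -0.00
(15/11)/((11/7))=105/121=0.87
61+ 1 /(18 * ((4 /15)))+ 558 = 14861 /24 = 619.21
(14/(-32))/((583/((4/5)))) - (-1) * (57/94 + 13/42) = 10533731/11508420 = 0.92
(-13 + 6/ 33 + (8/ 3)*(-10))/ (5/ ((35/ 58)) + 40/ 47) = -428687/ 99198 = -4.32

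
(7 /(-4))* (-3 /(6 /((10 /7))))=5 /4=1.25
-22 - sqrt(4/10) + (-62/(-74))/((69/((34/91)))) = -5110052/232323 - sqrt(10)/5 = -22.63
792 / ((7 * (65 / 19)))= 15048 / 455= 33.07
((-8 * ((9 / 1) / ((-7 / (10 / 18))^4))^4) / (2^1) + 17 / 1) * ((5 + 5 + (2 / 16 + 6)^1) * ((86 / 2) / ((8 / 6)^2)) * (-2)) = -295028917666507938637533845573 / 22248204270643355826048192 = -13260.80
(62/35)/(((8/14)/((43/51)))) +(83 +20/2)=48763/510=95.61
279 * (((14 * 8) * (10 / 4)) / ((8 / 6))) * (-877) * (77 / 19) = -3956524110 / 19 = -208238111.05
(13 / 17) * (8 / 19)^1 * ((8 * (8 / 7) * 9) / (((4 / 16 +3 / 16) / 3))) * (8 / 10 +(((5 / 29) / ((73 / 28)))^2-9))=-528069332164608 / 354658459015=-1488.95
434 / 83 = 5.23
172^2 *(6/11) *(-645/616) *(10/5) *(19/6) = -90637980/847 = -107010.60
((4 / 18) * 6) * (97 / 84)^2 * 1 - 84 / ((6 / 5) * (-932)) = 1.85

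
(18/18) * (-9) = -9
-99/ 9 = -11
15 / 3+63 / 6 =15.50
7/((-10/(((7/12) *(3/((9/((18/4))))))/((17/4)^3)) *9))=-196/221085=-0.00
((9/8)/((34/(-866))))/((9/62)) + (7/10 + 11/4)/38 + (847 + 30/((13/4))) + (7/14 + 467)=189194259/167960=1126.42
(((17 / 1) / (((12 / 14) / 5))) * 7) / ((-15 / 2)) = -833 / 9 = -92.56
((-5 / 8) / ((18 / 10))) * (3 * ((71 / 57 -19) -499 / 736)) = 19331875 / 1006848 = 19.20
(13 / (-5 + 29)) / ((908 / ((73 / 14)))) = 949 / 305088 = 0.00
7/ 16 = 0.44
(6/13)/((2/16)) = 48/13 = 3.69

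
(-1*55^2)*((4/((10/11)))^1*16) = -212960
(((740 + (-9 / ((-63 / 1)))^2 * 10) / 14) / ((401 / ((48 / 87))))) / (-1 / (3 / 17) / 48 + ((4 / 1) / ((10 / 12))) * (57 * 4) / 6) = 208915200 / 523495122521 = 0.00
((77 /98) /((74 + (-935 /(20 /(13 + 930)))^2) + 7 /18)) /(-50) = -396 /48976435417175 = -0.00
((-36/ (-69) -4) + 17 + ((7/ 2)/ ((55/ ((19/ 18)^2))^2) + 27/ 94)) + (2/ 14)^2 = 465280687298143/ 33640866151200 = 13.83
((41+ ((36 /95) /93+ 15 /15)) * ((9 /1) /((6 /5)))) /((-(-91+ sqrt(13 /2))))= 185553 * sqrt(26) /9747361+ 2597742 /749797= 3.56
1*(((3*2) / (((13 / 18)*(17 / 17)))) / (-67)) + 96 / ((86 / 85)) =3549036 / 37453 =94.76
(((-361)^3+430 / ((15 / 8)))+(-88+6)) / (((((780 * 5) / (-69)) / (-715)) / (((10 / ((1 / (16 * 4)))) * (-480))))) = 182823484687360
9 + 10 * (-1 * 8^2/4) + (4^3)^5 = 1073741673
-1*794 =-794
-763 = -763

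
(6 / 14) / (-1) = -3 / 7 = -0.43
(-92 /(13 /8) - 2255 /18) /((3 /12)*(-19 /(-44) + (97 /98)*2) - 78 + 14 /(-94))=8625987832 /3677497083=2.35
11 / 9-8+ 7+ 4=38 / 9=4.22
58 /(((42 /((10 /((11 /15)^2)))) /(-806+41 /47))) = -823041750 /39809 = -20674.77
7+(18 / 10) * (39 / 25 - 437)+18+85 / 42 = -3973033 / 5250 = -756.77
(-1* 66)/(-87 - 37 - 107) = 2/7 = 0.29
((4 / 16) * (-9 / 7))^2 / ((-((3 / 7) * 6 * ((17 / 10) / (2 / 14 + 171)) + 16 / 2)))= -242595 / 18844616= -0.01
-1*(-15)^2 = -225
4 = 4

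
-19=-19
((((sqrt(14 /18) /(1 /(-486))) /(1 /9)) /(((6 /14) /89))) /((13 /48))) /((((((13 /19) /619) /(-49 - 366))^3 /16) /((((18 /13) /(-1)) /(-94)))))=243335283196326279388847424000 * sqrt(7) /17450771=36892618930415950888836.03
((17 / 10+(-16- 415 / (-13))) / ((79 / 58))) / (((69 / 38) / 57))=607202 / 1495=406.16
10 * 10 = 100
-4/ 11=-0.36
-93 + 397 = 304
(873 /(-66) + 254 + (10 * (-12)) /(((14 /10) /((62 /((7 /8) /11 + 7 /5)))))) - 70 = -3687907 /1078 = -3421.06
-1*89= -89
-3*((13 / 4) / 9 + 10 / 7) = -451 / 84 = -5.37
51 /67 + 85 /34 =437 /134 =3.26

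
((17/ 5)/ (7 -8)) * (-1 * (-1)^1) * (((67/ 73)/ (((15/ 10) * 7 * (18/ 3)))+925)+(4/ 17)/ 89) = -6436535242/ 2046555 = -3145.06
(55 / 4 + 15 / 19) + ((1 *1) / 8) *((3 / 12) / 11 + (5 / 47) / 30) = 13713937 / 943008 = 14.54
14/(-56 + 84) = 1/2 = 0.50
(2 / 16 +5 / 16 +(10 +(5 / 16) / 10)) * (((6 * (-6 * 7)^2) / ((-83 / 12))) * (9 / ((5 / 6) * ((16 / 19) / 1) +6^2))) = -682092495 / 173636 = -3928.29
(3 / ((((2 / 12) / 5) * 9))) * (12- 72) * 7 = -4200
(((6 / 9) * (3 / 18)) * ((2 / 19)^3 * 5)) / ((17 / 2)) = 80 / 1049427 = 0.00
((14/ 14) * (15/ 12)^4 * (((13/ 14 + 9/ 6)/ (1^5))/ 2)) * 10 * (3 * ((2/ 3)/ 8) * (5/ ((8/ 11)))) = 2921875/ 57344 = 50.95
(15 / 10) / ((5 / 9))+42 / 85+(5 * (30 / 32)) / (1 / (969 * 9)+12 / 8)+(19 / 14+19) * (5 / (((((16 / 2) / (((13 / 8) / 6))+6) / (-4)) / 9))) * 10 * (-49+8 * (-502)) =8038968436554189 / 1917999160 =4191330.53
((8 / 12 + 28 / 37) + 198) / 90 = 11068 / 4995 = 2.22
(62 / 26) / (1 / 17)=40.54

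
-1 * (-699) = 699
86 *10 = 860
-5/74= -0.07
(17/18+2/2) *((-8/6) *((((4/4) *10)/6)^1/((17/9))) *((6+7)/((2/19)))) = -43225/153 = -282.52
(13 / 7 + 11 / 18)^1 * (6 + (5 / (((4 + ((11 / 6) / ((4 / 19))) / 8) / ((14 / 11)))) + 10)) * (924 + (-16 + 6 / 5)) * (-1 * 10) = -262108321952 / 677061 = -387126.60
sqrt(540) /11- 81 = -81 + 6*sqrt(15) /11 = -78.89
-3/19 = -0.16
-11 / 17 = -0.65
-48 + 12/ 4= -45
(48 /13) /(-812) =-12 /2639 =-0.00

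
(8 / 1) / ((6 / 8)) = 32 / 3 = 10.67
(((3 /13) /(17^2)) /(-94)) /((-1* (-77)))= -3 /27193166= -0.00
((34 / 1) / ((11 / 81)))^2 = 7584516 / 121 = 62681.95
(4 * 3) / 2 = 6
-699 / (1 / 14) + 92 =-9694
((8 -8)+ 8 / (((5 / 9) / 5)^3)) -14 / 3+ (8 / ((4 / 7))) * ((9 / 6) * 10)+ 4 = 18124 / 3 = 6041.33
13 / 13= 1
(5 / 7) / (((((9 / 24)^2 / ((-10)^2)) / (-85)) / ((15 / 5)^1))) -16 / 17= -46240336 / 357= -129524.75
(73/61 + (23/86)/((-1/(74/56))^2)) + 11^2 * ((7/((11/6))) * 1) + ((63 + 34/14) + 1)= 2180197507/4112864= 530.09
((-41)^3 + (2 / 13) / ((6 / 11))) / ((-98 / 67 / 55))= 2591559.65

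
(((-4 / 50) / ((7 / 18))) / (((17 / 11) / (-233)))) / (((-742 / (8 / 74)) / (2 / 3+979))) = -180783768 / 40837825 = -4.43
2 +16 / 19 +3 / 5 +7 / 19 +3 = 647 / 95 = 6.81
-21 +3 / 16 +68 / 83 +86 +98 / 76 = 1698019 / 25232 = 67.30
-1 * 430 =-430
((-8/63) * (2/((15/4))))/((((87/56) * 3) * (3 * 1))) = -512/105705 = -0.00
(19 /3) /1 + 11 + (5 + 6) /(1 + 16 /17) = 23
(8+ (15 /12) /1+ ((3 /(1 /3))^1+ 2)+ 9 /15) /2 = 417 /40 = 10.42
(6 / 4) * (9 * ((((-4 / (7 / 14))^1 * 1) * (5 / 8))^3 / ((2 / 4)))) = -3375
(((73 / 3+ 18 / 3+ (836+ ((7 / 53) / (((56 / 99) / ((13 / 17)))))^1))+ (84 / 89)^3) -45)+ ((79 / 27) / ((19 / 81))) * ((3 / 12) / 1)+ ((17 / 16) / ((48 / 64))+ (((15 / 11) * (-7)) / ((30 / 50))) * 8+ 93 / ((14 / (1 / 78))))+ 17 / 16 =700.76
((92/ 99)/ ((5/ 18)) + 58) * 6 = 20244/ 55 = 368.07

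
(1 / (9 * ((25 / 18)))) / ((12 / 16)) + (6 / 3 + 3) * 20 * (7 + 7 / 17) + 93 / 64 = 60607279 / 81600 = 742.74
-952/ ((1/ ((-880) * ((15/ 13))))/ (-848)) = -10656307200/ 13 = -819715938.46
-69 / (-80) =69 / 80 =0.86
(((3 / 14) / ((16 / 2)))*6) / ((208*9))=1 / 11648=0.00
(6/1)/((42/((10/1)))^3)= 250/3087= 0.08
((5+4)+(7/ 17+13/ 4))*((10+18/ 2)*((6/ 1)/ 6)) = 16359/ 68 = 240.57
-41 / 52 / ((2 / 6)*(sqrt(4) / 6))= -369 / 52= -7.10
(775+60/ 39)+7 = 10186/ 13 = 783.54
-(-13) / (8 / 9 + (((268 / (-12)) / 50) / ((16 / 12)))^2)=4680000 / 360401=12.99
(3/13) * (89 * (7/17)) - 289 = -62000/221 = -280.54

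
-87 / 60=-29 / 20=-1.45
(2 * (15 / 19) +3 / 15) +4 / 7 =1563 / 665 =2.35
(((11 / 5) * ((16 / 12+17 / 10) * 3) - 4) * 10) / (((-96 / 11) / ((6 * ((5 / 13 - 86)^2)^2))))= -13520908026165771 / 2284880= -5917557169.81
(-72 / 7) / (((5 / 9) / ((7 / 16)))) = -81 / 10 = -8.10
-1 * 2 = -2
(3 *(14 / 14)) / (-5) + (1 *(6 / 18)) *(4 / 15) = -23 / 45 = -0.51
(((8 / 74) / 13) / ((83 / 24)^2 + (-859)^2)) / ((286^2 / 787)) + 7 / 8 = 29263821678849631 / 33444367628826440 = 0.88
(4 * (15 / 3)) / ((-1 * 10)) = -2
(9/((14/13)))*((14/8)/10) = 117/80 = 1.46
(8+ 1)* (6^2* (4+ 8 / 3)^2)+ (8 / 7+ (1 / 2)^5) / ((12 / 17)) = 38711671 / 2688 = 14401.66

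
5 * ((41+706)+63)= 4050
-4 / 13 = -0.31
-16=-16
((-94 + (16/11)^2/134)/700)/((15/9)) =-0.08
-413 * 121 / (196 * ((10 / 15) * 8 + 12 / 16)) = -21417 / 511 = -41.91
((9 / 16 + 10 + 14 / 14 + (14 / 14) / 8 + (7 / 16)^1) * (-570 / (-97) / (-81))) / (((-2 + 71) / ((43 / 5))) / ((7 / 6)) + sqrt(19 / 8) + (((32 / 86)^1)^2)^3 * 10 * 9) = -98048221202437497513900 / 755978404891228630555469 + 186012081361257293146655 * sqrt(38) / 40822833864126346049995326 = -0.10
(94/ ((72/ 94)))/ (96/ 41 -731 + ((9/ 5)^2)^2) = -56605625/ 331251732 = -0.17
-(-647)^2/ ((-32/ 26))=5441917/ 16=340119.81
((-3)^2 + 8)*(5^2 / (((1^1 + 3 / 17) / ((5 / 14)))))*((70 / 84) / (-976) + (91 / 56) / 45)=4475165 / 983808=4.55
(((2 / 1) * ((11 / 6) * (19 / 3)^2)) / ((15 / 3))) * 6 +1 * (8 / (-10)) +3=8041 / 45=178.69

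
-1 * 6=-6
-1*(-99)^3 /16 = 970299 /16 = 60643.69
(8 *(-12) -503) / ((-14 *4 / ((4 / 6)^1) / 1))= 599 / 84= 7.13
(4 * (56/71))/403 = 224/28613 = 0.01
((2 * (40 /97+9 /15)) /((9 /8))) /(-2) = -3928 /4365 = -0.90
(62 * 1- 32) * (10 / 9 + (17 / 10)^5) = 13778713 / 30000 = 459.29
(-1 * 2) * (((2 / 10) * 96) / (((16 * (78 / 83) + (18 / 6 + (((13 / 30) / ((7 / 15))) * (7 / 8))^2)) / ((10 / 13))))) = -8159232 / 5164367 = -1.58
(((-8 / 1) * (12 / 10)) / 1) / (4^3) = -3 / 20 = -0.15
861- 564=297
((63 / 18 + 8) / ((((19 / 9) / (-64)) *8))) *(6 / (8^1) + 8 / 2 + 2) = -5589 / 19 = -294.16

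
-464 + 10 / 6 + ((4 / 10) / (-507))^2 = -462.33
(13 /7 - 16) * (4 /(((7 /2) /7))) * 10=-7920 /7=-1131.43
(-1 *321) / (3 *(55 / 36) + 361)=-36 / 41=-0.88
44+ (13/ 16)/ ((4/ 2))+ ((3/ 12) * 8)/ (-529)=44.40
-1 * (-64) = 64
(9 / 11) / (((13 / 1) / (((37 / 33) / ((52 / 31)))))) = 3441 / 81796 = 0.04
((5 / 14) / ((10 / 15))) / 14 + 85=33335 / 392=85.04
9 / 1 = 9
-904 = -904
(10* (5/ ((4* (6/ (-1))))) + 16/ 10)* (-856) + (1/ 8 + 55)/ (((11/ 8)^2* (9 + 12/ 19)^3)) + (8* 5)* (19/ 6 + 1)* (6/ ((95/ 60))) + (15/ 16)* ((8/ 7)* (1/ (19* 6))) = 1045.35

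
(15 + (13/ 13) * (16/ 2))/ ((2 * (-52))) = -23/ 104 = -0.22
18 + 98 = 116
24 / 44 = 6 / 11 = 0.55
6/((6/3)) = 3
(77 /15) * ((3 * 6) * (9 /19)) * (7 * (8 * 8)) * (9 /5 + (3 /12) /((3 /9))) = 23750496 /475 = 50001.04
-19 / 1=-19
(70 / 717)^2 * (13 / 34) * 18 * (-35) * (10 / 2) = -11147500 / 971057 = -11.48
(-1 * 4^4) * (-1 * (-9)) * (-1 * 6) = 13824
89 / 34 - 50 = -47.38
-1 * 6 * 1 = -6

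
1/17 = 0.06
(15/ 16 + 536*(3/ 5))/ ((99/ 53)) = 151951/ 880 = 172.67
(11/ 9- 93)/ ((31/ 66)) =-18172/ 93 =-195.40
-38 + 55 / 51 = -1883 / 51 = -36.92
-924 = -924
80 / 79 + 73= 5847 / 79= 74.01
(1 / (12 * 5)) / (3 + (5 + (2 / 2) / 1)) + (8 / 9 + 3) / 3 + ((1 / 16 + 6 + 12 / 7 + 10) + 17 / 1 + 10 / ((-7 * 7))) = 35.87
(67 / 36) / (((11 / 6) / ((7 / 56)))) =67 / 528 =0.13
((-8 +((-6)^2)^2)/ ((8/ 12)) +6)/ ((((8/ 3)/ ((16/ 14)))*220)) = 2907/ 770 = 3.78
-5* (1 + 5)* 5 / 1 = -150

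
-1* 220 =-220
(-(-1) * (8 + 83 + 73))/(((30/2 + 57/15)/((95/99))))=38950/4653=8.37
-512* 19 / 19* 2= -1024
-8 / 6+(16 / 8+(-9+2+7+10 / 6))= 7 / 3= 2.33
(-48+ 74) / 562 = 13 / 281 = 0.05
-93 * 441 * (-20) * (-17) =-13944420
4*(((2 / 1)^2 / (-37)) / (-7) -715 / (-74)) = 10026 / 259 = 38.71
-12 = -12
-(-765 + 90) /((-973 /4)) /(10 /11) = -2970 /973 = -3.05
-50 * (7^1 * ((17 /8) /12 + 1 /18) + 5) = -47725 /144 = -331.42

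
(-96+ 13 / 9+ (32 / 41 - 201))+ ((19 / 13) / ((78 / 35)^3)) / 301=-3206044707569 / 10876257288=-294.77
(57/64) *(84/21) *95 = 5415/16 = 338.44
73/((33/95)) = 6935/33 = 210.15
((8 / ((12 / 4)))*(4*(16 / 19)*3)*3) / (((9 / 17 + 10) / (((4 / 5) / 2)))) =52224 / 17005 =3.07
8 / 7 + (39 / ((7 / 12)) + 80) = 148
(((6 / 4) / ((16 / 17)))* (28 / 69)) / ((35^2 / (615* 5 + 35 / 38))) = 397409 / 244720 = 1.62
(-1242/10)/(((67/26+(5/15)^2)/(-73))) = 3372.95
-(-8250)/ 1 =8250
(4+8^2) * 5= 340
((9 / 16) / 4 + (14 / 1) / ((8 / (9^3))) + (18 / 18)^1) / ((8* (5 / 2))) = 81721 / 1280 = 63.84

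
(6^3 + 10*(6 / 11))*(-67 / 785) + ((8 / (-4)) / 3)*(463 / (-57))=-13.49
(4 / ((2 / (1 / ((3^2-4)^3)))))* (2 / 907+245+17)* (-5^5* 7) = -83172600 / 907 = -91700.77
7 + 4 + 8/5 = 12.60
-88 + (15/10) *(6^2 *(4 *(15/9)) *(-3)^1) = -1168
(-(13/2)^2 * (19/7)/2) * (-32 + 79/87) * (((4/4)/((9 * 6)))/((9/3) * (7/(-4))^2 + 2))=8685755/2943297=2.95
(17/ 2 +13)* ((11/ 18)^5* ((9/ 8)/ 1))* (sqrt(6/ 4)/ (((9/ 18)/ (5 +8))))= 90027509* sqrt(6)/ 3359232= 65.65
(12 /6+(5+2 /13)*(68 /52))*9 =13293 /169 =78.66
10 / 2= 5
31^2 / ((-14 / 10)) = -686.43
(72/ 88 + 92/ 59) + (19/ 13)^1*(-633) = -7785464/ 8437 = -922.78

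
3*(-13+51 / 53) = -1914 / 53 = -36.11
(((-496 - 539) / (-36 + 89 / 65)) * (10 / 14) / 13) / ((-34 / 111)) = -2872125 / 535738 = -5.36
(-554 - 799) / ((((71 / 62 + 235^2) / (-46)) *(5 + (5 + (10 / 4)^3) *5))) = 30870048 / 2961778165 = 0.01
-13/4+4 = 3/4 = 0.75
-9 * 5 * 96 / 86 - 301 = -15103 / 43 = -351.23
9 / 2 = 4.50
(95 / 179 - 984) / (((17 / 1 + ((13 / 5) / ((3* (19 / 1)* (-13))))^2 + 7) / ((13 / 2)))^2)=-196281772671830625 / 2720917609301516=-72.14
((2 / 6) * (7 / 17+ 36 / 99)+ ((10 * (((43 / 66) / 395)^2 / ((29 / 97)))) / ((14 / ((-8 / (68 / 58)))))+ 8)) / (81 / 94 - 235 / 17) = -3139236160028 / 4927119684795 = -0.64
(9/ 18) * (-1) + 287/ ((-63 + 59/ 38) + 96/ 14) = -167205/ 29042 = -5.76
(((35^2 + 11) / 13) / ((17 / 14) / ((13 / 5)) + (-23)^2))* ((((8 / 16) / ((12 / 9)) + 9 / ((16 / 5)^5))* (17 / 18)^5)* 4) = 143777967032959 / 662949218746368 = 0.22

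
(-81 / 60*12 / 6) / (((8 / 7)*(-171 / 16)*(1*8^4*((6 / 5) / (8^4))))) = 7 / 38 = 0.18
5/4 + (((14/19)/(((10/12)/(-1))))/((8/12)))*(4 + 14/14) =-409/76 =-5.38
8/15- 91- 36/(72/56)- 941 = -15892/15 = -1059.47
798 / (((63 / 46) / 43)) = 25054.67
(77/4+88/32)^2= 484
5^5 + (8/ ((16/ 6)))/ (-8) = 3124.62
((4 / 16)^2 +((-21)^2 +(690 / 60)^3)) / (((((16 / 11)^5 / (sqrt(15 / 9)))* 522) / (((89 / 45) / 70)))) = 449944122749* sqrt(15) / 82760328806400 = 0.02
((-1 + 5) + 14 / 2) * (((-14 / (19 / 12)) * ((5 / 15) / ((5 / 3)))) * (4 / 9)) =-2464 / 285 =-8.65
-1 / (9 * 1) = -1 / 9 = -0.11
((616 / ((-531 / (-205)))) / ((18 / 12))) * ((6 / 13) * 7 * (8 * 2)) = 56573440 / 6903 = 8195.49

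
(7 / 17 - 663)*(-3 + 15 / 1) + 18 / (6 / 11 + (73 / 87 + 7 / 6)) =-659439660 / 83011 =-7944.00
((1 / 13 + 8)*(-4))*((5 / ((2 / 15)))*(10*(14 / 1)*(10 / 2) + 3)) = -11072250 / 13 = -851711.54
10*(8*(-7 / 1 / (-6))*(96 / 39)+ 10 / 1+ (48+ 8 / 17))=539980 / 663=814.45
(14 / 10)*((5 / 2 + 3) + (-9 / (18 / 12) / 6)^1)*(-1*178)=-5607 / 5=-1121.40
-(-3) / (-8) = -3 / 8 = -0.38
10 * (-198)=-1980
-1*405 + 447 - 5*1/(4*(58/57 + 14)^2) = 123083403/2930944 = 41.99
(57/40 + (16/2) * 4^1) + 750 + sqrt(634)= sqrt(634) + 31337/40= 808.60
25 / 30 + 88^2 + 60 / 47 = 2184403 / 282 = 7746.11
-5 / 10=-1 / 2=-0.50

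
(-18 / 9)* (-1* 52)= 104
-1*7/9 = -7/9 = -0.78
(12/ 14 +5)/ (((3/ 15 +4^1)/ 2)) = 410/ 147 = 2.79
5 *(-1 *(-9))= 45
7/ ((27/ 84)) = 196/ 9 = 21.78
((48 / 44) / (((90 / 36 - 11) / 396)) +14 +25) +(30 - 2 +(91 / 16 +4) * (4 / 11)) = 14735 / 748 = 19.70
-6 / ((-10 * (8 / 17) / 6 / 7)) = 1071 / 20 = 53.55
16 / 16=1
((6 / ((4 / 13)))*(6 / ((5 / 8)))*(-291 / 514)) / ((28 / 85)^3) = -4181822775 / 1410416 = -2964.96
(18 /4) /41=0.11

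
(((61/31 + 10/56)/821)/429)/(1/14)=621/7278986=0.00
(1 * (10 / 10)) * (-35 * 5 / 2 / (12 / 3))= -175 / 8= -21.88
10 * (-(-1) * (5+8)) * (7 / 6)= 455 / 3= 151.67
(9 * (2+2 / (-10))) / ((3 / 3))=81 / 5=16.20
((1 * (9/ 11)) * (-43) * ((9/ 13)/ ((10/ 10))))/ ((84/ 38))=-22059/ 2002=-11.02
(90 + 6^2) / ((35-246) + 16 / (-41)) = -574 / 963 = -0.60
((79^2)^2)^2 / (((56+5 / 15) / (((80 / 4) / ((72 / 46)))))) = 174467513139254515 / 507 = 344117382917661.77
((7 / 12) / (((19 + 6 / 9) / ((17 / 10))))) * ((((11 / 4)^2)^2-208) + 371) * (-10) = -6707911 / 60416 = -111.03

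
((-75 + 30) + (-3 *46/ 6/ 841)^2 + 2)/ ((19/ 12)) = -364950648/ 13438339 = -27.16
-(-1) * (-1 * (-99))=99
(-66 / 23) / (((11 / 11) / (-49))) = 3234 / 23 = 140.61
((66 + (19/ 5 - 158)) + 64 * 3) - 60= 219/ 5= 43.80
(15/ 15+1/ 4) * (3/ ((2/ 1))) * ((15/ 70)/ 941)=45/ 105392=0.00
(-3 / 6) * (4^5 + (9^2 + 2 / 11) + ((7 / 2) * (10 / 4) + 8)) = -49365 / 88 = -560.97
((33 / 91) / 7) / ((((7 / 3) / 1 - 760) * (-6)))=33 / 2895802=0.00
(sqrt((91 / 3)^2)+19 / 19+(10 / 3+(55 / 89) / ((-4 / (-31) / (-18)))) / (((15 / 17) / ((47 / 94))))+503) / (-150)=-1561537 / 480600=-3.25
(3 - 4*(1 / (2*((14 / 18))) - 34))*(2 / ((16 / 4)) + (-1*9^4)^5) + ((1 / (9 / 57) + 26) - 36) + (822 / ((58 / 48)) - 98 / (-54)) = -2597450489140486960224983 / 1566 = -1658652930485623857104.08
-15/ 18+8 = 43/ 6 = 7.17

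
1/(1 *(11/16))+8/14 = 156/77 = 2.03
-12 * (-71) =852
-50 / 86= -25 / 43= -0.58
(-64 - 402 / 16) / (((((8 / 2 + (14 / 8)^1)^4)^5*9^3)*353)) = -4260607557632 / 19201321442093410683869844319119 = -0.00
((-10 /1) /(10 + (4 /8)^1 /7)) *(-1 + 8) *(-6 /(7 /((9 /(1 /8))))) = 20160 /47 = 428.94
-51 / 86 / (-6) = 17 / 172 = 0.10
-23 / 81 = -0.28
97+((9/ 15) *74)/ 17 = 8467/ 85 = 99.61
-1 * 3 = -3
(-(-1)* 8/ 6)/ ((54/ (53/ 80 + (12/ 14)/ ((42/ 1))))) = 2677/ 158760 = 0.02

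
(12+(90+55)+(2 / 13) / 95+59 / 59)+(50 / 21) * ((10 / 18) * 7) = 5577314 / 33345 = 167.26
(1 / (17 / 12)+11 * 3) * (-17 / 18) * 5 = -159.17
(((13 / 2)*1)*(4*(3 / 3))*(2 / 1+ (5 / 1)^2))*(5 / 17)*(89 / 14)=156195 / 119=1312.56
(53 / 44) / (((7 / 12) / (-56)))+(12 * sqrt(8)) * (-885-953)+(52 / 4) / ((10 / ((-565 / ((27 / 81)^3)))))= -44112 * sqrt(2)-438837 / 22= -82330.93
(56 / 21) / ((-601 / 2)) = -16 / 1803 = -0.01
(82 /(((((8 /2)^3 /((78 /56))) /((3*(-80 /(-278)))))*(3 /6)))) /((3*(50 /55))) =17589 /15568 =1.13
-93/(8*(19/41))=-25.09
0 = 0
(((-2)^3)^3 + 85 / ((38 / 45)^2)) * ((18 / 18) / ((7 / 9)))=-729261 / 1444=-505.03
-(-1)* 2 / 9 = 2 / 9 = 0.22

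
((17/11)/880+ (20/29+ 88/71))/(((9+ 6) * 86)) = 38483963/25711144800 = 0.00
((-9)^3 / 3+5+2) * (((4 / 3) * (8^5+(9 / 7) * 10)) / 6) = -108307952 / 63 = -1719173.84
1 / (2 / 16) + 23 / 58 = 487 / 58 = 8.40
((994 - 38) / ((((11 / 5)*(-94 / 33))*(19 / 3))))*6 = -129060 / 893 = -144.52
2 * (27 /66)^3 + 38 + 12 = 266929 /5324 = 50.14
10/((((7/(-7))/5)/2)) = -100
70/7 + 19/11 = 129/11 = 11.73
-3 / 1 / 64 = -3 / 64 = -0.05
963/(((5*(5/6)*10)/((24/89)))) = 69336/11125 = 6.23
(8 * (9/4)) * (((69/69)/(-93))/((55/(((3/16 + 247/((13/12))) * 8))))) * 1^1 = -6.42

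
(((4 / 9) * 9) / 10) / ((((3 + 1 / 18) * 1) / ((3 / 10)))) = 54 / 1375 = 0.04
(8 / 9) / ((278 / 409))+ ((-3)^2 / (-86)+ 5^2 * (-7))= -18698113 / 107586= -173.80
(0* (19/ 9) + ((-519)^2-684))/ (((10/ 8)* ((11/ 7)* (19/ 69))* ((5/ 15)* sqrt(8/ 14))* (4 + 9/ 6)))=1557251892* sqrt(7)/ 11495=358425.51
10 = 10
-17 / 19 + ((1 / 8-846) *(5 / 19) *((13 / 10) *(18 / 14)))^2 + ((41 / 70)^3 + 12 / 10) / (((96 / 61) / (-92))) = 1644498802203053 / 11887008000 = 138344.22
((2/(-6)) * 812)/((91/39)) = -116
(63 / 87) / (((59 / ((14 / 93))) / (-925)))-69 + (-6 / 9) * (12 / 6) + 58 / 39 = -48650145 / 689533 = -70.56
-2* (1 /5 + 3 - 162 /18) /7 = 58 /35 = 1.66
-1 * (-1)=1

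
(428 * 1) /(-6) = -214 /3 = -71.33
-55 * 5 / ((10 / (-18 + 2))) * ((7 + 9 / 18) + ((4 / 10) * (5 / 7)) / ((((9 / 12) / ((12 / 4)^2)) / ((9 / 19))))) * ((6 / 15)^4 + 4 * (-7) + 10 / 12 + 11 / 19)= -33683622698 / 315875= -106635.92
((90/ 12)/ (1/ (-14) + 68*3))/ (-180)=-7/ 34260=-0.00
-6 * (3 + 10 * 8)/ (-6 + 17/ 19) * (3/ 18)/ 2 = 1577/ 194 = 8.13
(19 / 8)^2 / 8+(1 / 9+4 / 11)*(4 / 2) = 83867 / 50688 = 1.65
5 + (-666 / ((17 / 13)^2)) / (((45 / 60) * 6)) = -23567 / 289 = -81.55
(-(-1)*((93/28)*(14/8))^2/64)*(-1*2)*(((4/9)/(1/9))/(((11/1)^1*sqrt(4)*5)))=-0.04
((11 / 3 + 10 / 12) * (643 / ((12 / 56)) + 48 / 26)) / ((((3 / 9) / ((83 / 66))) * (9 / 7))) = 34016969 / 858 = 39646.82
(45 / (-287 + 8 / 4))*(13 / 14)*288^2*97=-1179613.35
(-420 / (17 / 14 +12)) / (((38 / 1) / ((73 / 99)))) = -14308 / 23199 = -0.62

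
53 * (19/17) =59.24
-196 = -196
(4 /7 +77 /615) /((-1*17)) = -2999 /73185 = -0.04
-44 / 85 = -0.52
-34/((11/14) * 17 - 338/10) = 2380/1431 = 1.66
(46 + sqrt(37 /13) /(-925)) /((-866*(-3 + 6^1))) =-23 /1299 + sqrt(481) /31240950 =-0.02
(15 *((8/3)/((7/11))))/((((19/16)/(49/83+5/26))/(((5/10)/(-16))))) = -185790/143507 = -1.29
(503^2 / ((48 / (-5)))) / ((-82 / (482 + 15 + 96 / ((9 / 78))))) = 427145.53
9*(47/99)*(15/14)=705/154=4.58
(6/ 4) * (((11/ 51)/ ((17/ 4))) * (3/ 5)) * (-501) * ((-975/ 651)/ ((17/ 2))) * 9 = 36.29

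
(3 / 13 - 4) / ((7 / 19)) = -10.23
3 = 3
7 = 7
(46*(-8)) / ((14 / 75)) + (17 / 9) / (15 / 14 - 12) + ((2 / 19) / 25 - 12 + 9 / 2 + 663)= -708915757 / 538650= -1316.10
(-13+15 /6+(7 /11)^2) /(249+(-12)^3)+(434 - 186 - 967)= -257340599 /357918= -718.99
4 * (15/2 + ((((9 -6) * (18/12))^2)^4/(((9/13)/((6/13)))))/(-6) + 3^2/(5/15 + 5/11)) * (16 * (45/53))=-2795202945/2756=-1014224.58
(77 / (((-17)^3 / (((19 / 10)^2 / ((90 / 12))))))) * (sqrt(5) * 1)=-27797 * sqrt(5) / 3684750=-0.02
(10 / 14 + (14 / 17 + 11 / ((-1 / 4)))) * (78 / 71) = -394134 / 8449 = -46.65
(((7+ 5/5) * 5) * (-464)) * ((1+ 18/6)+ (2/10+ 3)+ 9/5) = -167040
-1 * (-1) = 1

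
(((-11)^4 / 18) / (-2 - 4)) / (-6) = 14641 / 648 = 22.59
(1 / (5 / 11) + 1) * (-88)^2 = 123904 / 5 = 24780.80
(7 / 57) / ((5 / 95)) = 7 / 3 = 2.33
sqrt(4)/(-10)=-0.20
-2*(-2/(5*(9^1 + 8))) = 4/85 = 0.05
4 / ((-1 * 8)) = -1 / 2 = -0.50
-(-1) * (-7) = -7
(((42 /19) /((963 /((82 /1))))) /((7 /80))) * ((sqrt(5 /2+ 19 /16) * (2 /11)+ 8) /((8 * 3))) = 820 * sqrt(59) /201267+ 13120 /18297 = 0.75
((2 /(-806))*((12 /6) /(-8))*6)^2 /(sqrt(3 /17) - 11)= -1683 /1334352344 - 9*sqrt(51) /1334352344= -0.00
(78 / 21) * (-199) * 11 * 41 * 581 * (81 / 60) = -2614657617 / 10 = -261465761.70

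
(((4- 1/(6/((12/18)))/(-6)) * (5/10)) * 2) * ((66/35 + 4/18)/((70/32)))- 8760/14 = -621.84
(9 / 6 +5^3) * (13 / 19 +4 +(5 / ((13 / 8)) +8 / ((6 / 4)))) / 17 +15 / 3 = 2580829 / 25194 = 102.44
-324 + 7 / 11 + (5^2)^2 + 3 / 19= 63075 / 209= 301.79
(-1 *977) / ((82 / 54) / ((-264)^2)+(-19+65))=-1838510784 / 86562473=-21.24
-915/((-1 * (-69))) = -305/23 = -13.26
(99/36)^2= 121/16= 7.56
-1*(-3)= 3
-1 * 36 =-36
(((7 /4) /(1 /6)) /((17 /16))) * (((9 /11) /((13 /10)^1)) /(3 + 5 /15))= 4536 /2431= 1.87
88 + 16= 104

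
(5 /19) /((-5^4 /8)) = -8 /2375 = -0.00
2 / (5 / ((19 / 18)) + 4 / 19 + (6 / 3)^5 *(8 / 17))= 323 / 3231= 0.10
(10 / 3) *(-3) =-10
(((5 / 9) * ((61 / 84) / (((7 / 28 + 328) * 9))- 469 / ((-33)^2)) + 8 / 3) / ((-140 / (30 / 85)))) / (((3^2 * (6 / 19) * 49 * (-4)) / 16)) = 12464496812 / 70910404900335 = 0.00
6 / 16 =3 / 8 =0.38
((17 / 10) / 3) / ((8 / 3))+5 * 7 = 2817 / 80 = 35.21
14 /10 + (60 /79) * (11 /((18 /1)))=2209 /1185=1.86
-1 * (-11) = 11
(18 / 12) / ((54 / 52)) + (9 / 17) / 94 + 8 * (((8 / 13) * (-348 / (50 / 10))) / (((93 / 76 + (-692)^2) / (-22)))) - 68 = -2263624322892317 / 34021975856310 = -66.53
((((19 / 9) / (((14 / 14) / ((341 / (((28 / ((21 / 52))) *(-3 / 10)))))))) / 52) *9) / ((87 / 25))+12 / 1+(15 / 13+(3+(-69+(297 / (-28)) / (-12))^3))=-6528132625338587 / 20656656384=-316030.46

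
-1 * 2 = -2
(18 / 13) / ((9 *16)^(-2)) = 373248 / 13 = 28711.38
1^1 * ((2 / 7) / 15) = 0.02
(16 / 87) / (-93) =-16 / 8091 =-0.00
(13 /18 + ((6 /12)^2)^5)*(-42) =-46655 /1536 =-30.37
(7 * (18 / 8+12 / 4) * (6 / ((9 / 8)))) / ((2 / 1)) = 98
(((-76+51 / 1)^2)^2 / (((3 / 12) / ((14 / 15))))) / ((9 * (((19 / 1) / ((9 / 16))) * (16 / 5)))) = 2734375 / 1824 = 1499.11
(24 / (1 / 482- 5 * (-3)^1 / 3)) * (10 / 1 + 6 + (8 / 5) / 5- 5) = 3273744 / 60275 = 54.31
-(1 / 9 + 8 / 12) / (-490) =1 / 630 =0.00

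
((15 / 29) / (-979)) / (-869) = 15 / 24671779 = 0.00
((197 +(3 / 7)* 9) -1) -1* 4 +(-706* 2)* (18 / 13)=-160089 / 91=-1759.22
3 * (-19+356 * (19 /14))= 9747 /7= 1392.43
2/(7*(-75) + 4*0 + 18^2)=-2/201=-0.01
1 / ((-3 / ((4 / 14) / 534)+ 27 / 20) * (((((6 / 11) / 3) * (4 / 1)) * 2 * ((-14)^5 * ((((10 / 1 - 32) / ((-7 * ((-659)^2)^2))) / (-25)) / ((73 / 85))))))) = -344194976203825 / 1171485778176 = -293.81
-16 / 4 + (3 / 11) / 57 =-835 / 209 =-4.00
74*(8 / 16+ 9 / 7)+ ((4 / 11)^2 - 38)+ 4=83239 / 847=98.28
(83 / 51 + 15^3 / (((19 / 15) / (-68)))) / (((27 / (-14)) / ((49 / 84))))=8602730227 / 156978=54802.14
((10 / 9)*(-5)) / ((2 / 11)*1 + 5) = -550 / 513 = -1.07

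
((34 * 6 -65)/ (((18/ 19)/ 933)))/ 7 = 821351/ 42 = 19555.98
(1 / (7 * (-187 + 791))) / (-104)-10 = -4397121 / 439712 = -10.00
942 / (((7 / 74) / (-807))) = -56254356 / 7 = -8036336.57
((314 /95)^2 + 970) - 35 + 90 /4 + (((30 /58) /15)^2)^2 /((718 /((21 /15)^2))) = 2219215808583791 /2291572757975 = 968.42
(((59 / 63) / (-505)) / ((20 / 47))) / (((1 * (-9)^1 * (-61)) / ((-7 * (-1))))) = -2773 / 49904100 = -0.00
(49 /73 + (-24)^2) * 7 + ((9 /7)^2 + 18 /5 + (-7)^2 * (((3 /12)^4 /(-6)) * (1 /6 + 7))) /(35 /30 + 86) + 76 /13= 755068292913373 /186777776640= 4042.60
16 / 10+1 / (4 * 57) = 1829 / 1140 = 1.60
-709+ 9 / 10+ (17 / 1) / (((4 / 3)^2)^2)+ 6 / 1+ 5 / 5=-890523 / 1280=-695.72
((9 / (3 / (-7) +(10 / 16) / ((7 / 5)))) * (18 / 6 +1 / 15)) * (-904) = -6986112 / 5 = -1397222.40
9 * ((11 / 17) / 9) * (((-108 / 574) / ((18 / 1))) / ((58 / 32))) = -528 / 141491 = -0.00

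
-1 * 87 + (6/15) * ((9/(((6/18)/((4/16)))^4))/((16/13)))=-881403/10240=-86.07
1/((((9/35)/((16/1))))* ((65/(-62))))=-6944/117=-59.35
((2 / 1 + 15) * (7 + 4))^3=6539203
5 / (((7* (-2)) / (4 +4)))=-2.86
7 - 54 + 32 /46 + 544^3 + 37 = 3702751018 /23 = 160989174.70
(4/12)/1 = 1/3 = 0.33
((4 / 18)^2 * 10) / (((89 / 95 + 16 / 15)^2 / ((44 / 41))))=15884000 / 120309129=0.13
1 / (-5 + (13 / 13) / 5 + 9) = 5 / 21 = 0.24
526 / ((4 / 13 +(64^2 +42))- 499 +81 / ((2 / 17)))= 0.12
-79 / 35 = -2.26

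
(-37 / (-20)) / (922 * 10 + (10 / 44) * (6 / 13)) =5291 / 26369500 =0.00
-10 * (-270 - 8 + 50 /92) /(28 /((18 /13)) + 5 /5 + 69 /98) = 56284830 /444797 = 126.54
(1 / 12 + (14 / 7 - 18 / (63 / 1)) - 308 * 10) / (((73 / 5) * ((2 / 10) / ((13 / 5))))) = -16806985 / 6132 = -2740.87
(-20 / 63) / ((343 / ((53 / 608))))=-265 / 3284568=-0.00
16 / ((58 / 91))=728 / 29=25.10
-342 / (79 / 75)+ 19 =-24149 / 79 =-305.68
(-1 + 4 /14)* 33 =-165 /7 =-23.57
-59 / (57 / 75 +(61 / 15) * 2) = -4425 / 667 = -6.63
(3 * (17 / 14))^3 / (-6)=-44217 / 5488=-8.06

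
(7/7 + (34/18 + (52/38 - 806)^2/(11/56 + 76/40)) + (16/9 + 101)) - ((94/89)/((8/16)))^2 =308927.36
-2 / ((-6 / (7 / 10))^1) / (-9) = -7 / 270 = -0.03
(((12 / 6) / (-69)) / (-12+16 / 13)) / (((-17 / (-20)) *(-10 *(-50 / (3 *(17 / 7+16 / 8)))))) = 403 / 4789750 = 0.00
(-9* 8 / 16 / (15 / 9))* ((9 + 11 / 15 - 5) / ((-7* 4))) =639 / 1400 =0.46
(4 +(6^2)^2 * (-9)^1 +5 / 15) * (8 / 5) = -279832 / 15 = -18655.47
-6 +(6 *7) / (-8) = -45 / 4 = -11.25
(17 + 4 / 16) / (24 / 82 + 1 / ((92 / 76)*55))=56.06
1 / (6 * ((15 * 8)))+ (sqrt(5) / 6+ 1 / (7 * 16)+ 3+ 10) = sqrt(5) / 6+ 16393 / 1260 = 13.38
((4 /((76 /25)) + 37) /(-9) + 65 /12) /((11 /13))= 10309 /7524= 1.37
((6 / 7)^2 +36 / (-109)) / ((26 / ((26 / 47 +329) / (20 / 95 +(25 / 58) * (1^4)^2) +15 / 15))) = 18470275560 / 2307189157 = 8.01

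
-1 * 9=-9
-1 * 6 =-6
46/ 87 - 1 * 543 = -47195/ 87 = -542.47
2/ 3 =0.67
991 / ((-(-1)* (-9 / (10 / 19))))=-9910 / 171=-57.95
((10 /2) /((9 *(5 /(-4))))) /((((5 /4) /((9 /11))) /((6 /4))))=-24 /55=-0.44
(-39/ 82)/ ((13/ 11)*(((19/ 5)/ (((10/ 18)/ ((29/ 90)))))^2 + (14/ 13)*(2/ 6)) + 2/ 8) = -1828125/ 24657892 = -0.07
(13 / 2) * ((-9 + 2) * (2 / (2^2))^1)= -91 / 4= -22.75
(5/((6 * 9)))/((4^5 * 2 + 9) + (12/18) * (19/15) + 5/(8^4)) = 51200/1137906339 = 0.00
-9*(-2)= 18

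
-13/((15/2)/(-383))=9958/15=663.87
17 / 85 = 1 / 5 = 0.20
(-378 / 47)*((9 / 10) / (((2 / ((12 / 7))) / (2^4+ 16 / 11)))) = -279936 / 2585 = -108.29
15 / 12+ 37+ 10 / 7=1111 / 28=39.68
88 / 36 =22 / 9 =2.44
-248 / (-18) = 124 / 9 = 13.78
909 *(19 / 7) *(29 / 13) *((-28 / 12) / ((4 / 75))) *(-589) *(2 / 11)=7375148775 / 286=25787233.48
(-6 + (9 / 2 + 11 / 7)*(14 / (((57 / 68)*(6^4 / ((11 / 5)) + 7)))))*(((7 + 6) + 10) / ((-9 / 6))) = 89.39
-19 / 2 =-9.50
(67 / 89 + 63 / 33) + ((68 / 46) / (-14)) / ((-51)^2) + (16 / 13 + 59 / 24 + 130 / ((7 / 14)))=668017142575 / 2508033528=266.35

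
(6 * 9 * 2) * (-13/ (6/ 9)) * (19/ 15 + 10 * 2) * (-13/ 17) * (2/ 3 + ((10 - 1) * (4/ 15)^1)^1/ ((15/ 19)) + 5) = 633669894/ 2125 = 298197.60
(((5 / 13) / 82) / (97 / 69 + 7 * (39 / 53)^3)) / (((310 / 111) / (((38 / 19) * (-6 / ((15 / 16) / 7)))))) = -63853940808 / 1780028820895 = -0.04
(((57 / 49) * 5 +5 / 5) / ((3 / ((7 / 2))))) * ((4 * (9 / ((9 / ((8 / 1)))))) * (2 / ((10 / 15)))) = 5344 / 7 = 763.43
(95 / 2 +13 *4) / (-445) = -199 / 890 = -0.22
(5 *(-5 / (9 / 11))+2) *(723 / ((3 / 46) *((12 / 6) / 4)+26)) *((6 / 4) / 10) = -118.96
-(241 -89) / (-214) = 76 / 107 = 0.71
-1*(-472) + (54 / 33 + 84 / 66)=474.91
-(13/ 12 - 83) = 983/ 12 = 81.92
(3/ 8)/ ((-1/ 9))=-27/ 8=-3.38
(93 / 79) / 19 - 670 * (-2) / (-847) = -1932569 / 1271347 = -1.52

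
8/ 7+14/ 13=202/ 91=2.22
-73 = -73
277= 277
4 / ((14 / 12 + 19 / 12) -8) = -16 / 21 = -0.76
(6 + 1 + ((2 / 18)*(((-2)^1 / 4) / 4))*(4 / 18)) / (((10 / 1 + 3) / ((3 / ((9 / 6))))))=1.08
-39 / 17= -2.29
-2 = -2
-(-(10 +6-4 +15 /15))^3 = 2197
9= 9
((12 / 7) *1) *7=12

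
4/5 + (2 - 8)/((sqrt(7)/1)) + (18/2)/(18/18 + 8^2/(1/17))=489/605 - 6 * sqrt(7)/7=-1.46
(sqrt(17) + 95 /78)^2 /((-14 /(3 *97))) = -10907941 /28392- 9215 *sqrt(17) /182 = -592.95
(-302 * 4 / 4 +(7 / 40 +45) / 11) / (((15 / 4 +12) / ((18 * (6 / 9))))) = -87382 / 385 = -226.97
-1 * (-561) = 561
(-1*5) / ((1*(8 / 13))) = -65 / 8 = -8.12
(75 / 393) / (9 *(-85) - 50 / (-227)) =-0.00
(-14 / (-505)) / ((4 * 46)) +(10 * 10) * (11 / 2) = 25553007 / 46460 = 550.00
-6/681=-2/227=-0.01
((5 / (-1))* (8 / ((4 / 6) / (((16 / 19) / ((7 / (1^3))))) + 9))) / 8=-120 / 349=-0.34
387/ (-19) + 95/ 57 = -1066/ 57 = -18.70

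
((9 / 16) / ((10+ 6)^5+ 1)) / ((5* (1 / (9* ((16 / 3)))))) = 27 / 5242885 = 0.00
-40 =-40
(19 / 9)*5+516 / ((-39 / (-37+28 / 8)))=53093 / 117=453.79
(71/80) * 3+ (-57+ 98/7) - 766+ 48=-60667/80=-758.34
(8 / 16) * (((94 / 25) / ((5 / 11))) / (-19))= -517 / 2375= -0.22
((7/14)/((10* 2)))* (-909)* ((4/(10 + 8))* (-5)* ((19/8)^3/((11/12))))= 2078277/5632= 369.01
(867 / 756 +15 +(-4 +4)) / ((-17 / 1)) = -4069 / 4284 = -0.95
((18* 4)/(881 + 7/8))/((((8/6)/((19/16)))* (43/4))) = 2052/303365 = 0.01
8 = 8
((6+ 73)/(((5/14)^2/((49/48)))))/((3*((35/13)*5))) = 352261/22500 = 15.66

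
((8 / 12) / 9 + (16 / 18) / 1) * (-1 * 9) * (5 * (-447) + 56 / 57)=3310814 / 171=19361.49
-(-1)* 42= 42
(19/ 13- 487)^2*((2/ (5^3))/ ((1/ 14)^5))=42855261990912/ 21125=2028651455.19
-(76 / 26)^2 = -1444 / 169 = -8.54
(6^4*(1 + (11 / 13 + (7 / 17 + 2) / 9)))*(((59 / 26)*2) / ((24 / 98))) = 145879860 / 2873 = 50776.14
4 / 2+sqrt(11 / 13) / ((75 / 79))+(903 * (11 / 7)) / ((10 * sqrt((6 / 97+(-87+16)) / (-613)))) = 79 * sqrt(143) / 975+2+1419 * sqrt(409151141) / 68810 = 420.10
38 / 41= 0.93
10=10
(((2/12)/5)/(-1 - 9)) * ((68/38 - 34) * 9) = 459/475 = 0.97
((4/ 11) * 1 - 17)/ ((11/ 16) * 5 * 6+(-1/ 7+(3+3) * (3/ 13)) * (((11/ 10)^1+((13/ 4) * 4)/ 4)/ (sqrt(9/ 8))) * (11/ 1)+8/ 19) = 18421785072600/ 141810880632773 - 3152071846560 * sqrt(2)/ 12891898239343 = -0.22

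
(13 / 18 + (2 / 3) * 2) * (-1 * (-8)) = 148 / 9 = 16.44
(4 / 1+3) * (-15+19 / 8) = -707 / 8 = -88.38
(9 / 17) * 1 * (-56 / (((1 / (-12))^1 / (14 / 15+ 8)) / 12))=3241728 / 85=38137.98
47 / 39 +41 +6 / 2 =1763 / 39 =45.21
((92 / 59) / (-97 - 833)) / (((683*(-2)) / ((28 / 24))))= 161 / 112428630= 0.00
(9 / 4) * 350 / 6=131.25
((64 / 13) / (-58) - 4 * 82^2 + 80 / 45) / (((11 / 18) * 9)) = -182504768 / 37323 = -4889.87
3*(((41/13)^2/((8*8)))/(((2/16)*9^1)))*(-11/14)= -18491/56784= -0.33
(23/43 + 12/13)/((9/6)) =1630/1677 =0.97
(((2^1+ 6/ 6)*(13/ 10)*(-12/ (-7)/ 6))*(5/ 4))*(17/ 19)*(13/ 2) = 8619/ 1064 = 8.10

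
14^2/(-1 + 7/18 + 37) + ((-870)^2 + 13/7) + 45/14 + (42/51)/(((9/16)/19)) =1061991968761/1403010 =756938.27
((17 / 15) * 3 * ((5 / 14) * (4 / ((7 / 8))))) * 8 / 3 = 14.80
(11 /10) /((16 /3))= 33 /160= 0.21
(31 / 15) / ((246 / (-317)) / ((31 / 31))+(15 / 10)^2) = 39308 / 28035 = 1.40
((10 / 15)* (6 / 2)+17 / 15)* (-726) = -11374 / 5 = -2274.80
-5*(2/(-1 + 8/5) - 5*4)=250/3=83.33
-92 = -92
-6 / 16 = -3 / 8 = -0.38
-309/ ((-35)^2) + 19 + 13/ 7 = 25241/ 1225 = 20.60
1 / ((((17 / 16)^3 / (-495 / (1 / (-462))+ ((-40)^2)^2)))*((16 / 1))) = 713904640 / 4913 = 145309.31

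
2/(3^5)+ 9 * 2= 4376/243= 18.01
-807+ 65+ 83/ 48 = -35533/ 48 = -740.27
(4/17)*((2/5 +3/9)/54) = 22/6885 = 0.00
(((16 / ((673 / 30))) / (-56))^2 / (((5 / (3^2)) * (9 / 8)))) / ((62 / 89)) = 256320 / 687999151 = 0.00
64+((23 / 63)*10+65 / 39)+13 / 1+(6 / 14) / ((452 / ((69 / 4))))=9378151 / 113904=82.33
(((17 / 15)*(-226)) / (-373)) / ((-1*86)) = -1921 / 240585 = -0.01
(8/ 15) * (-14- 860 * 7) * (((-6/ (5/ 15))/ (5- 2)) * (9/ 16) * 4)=217224/ 5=43444.80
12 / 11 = 1.09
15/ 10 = 3/ 2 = 1.50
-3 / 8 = -0.38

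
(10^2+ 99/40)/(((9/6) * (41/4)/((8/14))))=16396/4305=3.81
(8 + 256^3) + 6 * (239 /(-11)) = 184548030 /11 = 16777093.64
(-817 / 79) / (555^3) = -0.00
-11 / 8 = -1.38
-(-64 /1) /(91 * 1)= 64 /91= 0.70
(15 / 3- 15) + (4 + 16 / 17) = -86 / 17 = -5.06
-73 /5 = -14.60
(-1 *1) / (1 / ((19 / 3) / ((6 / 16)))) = -152 / 9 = -16.89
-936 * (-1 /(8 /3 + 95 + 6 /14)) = 4914 /515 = 9.54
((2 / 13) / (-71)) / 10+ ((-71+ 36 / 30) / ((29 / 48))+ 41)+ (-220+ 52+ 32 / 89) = -576916682 / 2382263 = -242.17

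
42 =42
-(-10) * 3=30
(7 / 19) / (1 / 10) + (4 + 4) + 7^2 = 1153 / 19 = 60.68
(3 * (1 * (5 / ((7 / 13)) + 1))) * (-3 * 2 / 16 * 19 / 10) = -1539 / 70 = -21.99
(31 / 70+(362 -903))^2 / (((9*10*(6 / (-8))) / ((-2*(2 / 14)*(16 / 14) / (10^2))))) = 318175538 / 22509375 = 14.14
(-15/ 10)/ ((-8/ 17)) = 51/ 16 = 3.19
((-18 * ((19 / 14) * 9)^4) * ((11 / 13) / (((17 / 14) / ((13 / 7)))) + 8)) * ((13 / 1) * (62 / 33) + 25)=-47215947428901 / 256564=-184031849.48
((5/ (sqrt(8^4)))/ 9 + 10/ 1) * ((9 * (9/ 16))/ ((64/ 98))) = 2542365/ 32768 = 77.59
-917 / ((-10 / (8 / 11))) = 3668 / 55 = 66.69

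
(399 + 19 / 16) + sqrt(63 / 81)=sqrt(7) / 3 + 6403 / 16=401.07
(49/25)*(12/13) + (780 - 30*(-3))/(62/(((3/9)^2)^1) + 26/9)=2756487/820300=3.36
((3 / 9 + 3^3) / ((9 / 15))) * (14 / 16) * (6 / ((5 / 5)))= 1435 / 6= 239.17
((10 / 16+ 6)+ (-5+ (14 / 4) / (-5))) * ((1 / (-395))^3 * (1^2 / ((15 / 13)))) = -481 / 36977925000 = -0.00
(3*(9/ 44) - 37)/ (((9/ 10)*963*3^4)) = -8005/ 15444594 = -0.00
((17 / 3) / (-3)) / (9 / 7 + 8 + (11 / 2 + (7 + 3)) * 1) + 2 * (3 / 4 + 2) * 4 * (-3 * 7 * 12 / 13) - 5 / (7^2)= -848736289 / 1989351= -426.64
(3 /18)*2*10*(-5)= -50 /3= -16.67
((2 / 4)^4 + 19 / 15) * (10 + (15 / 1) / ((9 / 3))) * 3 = 957 / 16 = 59.81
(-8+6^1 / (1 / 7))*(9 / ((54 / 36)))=204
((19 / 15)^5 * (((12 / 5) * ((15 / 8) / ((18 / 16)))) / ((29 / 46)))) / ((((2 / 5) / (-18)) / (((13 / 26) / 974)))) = -113900554 / 238325625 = -0.48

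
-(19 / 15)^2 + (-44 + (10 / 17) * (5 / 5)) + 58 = 49663 / 3825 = 12.98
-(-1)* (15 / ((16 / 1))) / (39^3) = 5 / 316368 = 0.00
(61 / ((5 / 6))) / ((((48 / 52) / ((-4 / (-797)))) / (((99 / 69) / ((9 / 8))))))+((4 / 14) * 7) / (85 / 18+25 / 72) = 18107456 / 20072445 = 0.90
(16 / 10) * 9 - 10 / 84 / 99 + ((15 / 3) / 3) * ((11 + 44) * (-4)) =-7323649 / 20790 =-352.27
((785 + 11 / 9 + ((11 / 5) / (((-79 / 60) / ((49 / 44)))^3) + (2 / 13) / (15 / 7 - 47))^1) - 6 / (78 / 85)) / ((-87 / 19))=-16206164200296803 / 95339179707057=-169.98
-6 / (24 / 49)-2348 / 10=-4941 / 20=-247.05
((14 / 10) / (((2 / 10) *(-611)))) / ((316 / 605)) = -4235 / 193076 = -0.02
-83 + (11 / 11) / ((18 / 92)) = -701 / 9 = -77.89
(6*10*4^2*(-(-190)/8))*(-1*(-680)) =15504000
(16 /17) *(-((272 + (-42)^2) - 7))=-32464 /17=-1909.65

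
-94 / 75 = -1.25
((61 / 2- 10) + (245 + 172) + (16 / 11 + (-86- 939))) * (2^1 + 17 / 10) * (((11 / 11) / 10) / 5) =-477041 / 11000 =-43.37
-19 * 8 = -152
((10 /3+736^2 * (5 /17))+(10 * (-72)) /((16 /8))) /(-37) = -8107250 /1887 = -4296.37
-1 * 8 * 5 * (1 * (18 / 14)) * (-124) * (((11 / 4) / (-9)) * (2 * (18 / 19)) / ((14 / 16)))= -3928320 / 931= -4219.46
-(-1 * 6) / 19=6 / 19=0.32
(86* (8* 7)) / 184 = 602 / 23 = 26.17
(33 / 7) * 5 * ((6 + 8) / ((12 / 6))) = 165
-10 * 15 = -150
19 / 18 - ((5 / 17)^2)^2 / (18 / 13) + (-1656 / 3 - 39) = -147819604 / 250563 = -589.95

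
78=78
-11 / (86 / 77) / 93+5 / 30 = 81 / 1333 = 0.06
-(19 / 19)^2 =-1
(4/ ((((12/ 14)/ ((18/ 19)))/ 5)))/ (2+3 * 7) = 420/ 437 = 0.96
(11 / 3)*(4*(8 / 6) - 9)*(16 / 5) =-1936 / 45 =-43.02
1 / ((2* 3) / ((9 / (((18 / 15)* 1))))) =5 / 4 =1.25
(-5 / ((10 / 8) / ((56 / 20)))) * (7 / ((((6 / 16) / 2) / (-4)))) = 25088 / 15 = 1672.53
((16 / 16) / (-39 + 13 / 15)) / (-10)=3 / 1144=0.00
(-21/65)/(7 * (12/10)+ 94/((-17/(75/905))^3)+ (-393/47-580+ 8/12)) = 86262272715213/154673093933683637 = 0.00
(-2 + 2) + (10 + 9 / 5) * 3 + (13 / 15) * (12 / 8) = 36.70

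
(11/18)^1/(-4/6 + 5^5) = 11/56238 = 0.00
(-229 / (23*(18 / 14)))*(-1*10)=16030 / 207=77.44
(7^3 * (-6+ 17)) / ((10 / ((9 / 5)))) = 33957 / 50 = 679.14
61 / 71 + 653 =46424 / 71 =653.86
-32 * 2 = -64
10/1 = 10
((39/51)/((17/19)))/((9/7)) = 1729/2601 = 0.66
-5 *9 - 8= -53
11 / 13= 0.85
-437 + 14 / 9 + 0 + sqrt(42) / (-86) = -3919 / 9 - sqrt(42) / 86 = -435.52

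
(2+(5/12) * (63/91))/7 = 17/52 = 0.33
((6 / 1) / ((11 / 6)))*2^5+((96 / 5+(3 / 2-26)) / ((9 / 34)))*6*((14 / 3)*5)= -267140 / 99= -2698.38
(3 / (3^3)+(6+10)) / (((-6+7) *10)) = 29 / 18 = 1.61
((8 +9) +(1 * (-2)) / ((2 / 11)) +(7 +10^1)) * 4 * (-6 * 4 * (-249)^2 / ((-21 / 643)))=4191692749.71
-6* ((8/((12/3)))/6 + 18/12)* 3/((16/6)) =-99/8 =-12.38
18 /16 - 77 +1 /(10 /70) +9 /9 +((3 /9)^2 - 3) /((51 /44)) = -258389 /3672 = -70.37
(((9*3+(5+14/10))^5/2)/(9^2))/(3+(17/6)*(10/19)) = 2467947726533/43200000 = 57128.42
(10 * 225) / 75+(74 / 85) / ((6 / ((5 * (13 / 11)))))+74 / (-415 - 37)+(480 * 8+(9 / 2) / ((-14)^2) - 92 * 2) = 91615114957 / 24850056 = 3686.72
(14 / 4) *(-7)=-49 / 2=-24.50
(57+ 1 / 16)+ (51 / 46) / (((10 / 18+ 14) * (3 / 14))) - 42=15.42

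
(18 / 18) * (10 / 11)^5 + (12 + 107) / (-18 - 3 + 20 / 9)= -155585621 / 27217619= -5.72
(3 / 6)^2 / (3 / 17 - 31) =-17 / 2096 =-0.01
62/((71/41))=2542/71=35.80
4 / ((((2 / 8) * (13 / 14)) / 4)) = 896 / 13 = 68.92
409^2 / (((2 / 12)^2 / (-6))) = -36132696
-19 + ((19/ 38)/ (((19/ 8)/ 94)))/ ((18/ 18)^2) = 15/ 19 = 0.79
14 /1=14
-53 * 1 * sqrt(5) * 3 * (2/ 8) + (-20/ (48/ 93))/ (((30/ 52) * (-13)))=31/ 6 -159 * sqrt(5)/ 4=-83.72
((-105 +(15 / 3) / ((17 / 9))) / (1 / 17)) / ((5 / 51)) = -17748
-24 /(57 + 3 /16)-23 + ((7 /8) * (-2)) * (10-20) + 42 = 22009 /610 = 36.08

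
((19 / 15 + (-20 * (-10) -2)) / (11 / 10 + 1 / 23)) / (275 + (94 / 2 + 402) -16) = 68747 / 279306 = 0.25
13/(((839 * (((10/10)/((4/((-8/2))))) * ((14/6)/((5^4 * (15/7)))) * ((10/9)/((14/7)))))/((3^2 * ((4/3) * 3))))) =-23692500/41111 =-576.31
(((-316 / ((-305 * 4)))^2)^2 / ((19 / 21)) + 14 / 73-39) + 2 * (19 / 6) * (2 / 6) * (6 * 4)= 427176214211894 / 36007840250625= 11.86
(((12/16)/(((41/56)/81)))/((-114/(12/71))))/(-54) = 126/55309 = 0.00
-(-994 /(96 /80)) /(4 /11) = 27335 /12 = 2277.92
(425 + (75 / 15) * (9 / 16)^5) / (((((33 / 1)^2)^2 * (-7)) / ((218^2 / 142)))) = -5298213674645 / 309016782176256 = -0.02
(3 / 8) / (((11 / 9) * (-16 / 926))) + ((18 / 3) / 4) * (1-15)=-27285 / 704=-38.76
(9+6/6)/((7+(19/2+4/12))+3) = 60/119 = 0.50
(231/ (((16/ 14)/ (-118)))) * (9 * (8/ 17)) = -1717254/ 17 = -101014.94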